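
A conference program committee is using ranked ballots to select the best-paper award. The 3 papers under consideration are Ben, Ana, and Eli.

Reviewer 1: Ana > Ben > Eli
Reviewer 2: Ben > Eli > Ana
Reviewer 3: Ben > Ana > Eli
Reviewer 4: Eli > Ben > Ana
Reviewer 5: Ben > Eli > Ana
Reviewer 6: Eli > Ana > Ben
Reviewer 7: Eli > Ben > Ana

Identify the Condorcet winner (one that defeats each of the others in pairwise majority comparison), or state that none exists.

Head-to-head results (7 voters total):
Ben vs Ana: Ben wins 5–2.
Ben vs Eli: Ben wins 4–3.
Ana vs Eli: Eli wins 5–2.
Ben beats each rival — Ana (5–2), Eli (4–3) — so Ben is the Condorcet winner.

Ben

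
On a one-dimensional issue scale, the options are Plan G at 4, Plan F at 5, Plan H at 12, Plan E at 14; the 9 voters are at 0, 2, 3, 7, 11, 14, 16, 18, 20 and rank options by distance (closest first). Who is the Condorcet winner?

With single-peaked preferences on a line, the Condorcet winner is the candidate closest to the median voter.
The median voter (position 11) is closest to Plan H at 12.
Check: Plan H vs Plan F — voters closer to Plan H: 5 of 9.

Plan H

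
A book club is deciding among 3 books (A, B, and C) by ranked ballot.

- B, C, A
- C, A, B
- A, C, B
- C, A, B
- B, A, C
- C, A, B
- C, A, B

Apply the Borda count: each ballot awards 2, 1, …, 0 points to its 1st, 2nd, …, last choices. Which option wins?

C

Borda scores:
  A: 0 + 1 + 2 + 1 + 1 + 1 + 1 = 7
  B: 2 + 0 + 0 + 0 + 2 + 0 + 0 = 4
  C: 1 + 2 + 1 + 2 + 0 + 2 + 2 = 10
C has the highest total.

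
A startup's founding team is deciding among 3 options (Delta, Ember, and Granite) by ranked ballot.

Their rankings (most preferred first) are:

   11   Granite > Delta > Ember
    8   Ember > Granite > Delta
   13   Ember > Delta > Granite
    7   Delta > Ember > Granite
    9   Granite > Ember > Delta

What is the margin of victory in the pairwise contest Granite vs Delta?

8

Ballots ranking Granite above Delta: 11+8+9 = 28.
Ballots ranking Delta above Granite: 13+7 = 20.
Granite wins 28–20, a margin of 8.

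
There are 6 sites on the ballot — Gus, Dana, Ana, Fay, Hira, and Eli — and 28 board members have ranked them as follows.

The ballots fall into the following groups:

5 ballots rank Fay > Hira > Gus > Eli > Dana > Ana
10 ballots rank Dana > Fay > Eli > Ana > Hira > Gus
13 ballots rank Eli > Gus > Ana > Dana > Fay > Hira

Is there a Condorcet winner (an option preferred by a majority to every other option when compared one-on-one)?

No

Head-to-head results (28 voters total):
Gus vs Dana: Gus wins 18–10.
Gus vs Ana: Gus wins 18–10.
Gus vs Fay: Fay wins 15–13.
Gus vs Hira: Hira wins 15–13.
Gus vs Eli: Eli wins 23–5.
Dana vs Ana: Dana wins 15–13.
Dana vs Fay: Dana wins 23–5.
Dana vs Hira: Dana wins 23–5.
Dana vs Eli: Eli wins 18–10.
Ana vs Fay: Fay wins 15–13.
Ana vs Hira: Ana wins 23–5.
Ana vs Eli: Eli wins 28–0.
Fay vs Hira: Fay wins 28–0.
Fay vs Eli: Fay wins 15–13.
Hira vs Eli: Eli wins 23–5.
No candidate beats all others: Gus beats Dana beats Fay beats Gus, a majority cycle.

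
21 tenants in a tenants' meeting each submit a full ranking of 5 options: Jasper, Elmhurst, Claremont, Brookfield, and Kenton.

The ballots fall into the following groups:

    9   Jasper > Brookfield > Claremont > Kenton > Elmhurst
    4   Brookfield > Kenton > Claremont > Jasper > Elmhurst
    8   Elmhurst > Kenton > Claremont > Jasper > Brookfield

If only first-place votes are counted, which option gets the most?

Jasper

First-place vote totals:
  Jasper: 9
  Elmhurst: 8
  Claremont: 0
  Brookfield: 4
  Kenton: 0
Jasper has the most first-place votes.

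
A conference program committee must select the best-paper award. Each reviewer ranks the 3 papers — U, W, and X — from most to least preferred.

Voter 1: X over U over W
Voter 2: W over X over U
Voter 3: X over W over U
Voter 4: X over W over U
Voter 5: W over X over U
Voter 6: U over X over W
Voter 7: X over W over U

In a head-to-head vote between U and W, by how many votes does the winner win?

3

Ballots ranking U above W: 2.
Ballots ranking W above U: 5.
W wins 5–2, a margin of 3.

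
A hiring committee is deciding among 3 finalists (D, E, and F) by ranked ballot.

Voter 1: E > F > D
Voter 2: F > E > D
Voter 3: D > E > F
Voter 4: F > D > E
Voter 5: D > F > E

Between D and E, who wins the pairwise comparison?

Ballots ranking D above E: 3.
Ballots ranking E above D: 2.
D wins the head-to-head, 3–2.

D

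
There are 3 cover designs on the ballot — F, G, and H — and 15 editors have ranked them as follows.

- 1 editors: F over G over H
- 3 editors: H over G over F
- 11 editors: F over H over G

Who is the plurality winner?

F

First-place vote totals:
  F: 12
  G: 0
  H: 3
F has the most first-place votes.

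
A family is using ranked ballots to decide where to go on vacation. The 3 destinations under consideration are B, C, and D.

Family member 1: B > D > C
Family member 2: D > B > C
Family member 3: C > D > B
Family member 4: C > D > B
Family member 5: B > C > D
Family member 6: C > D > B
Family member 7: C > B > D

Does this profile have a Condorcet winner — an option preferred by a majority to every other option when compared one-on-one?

Yes

Head-to-head results (7 voters total):
B vs C: C wins 4–3.
B vs D: D wins 4–3.
C vs D: C wins 5–2.
C beats each rival — B (4–3), D (5–2) — so C is the Condorcet winner.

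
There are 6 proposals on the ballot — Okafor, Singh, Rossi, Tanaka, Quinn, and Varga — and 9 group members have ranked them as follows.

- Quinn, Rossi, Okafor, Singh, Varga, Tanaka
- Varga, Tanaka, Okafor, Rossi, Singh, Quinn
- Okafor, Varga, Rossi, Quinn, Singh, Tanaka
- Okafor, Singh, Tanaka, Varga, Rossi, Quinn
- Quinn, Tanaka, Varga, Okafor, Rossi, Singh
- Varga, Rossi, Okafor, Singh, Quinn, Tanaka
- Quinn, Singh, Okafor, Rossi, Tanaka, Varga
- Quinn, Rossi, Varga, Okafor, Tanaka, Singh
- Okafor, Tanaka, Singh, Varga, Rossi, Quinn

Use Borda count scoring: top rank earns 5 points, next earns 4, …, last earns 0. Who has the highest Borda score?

Okafor

Borda scores:
  Okafor: 3 + 3 + 5 + 5 + 2 + 3 + 3 + 2 + 5 = 31
  Singh: 2 + 1 + 1 + 4 + 0 + 2 + 4 + 0 + 3 = 17
  Rossi: 4 + 2 + 3 + 1 + 1 + 4 + 2 + 4 + 1 = 22
  Tanaka: 0 + 4 + 0 + 3 + 4 + 0 + 1 + 1 + 4 = 17
  Quinn: 5 + 0 + 2 + 0 + 5 + 1 + 5 + 5 + 0 = 23
  Varga: 1 + 5 + 4 + 2 + 3 + 5 + 0 + 3 + 2 = 25
Okafor has the highest total.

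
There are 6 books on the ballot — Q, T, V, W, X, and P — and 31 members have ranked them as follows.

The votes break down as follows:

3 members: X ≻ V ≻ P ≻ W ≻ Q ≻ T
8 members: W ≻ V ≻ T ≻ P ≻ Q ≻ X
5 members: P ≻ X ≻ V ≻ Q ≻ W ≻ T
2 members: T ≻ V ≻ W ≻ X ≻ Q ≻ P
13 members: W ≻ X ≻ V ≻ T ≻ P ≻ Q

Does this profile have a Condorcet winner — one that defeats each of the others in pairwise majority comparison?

Yes

Head-to-head results (31 voters total):
Q vs T: T wins 23–8.
Q vs V: V wins 31–0.
Q vs W: W wins 26–5.
Q vs X: X wins 23–8.
Q vs P: P wins 29–2.
T vs V: V wins 29–2.
T vs W: W wins 29–2.
T vs X: X wins 21–10.
T vs P: T wins 23–8.
V vs W: W wins 21–10.
V vs X: X wins 21–10.
V vs P: V wins 26–5.
W vs X: W wins 23–8.
W vs P: W wins 23–8.
X vs P: X wins 18–13.
W beats each rival — Q (26–5), T (29–2), V (21–10), X (23–8), P (23–8) — so W is the Condorcet winner.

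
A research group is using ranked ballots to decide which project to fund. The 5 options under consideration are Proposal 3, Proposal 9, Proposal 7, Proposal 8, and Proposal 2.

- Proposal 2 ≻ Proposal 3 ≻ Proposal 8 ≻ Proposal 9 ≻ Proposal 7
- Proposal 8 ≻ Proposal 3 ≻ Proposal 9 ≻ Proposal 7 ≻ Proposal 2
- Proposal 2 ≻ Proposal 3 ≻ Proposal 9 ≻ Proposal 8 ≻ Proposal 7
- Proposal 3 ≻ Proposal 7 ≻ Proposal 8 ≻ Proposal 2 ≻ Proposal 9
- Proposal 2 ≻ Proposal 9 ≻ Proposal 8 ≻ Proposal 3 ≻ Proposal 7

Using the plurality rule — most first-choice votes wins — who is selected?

First-place vote totals:
  Proposal 3: 1
  Proposal 9: 0
  Proposal 7: 0
  Proposal 8: 1
  Proposal 2: 3
Proposal 2 has the most first-place votes.

Proposal 2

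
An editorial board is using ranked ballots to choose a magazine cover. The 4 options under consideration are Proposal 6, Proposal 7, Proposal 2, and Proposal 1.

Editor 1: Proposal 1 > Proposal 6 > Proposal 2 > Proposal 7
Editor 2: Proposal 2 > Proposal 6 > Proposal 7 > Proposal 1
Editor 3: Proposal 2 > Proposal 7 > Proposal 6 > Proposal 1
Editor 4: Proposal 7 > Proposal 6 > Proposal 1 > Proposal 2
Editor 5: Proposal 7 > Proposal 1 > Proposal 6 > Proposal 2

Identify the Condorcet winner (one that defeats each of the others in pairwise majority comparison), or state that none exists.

No Condorcet winner

Head-to-head results (5 voters total):
Proposal 6 vs Proposal 7: Proposal 7 wins 3–2.
Proposal 6 vs Proposal 2: Proposal 6 wins 3–2.
Proposal 6 vs Proposal 1: Proposal 6 wins 3–2.
Proposal 7 vs Proposal 2: Proposal 2 wins 3–2.
Proposal 7 vs Proposal 1: Proposal 7 wins 4–1.
Proposal 2 vs Proposal 1: Proposal 1 wins 3–2.
No candidate beats all others: Proposal 6 beats Proposal 2 beats Proposal 7 beats Proposal 6, a majority cycle.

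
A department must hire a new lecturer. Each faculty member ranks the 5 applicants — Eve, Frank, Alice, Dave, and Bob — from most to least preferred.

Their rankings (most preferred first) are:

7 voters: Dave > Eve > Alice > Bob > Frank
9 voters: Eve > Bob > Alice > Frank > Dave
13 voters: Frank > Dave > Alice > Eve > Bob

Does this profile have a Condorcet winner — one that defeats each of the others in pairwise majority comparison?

Head-to-head results (29 voters total):
Eve vs Frank: Eve wins 16–13.
Eve vs Alice: Eve wins 16–13.
Eve vs Dave: Dave wins 20–9.
Eve vs Bob: Eve wins 29–0.
Frank vs Alice: Alice wins 16–13.
Frank vs Dave: Frank wins 22–7.
Frank vs Bob: Bob wins 16–13.
Alice vs Dave: Dave wins 20–9.
Alice vs Bob: Alice wins 20–9.
Dave vs Bob: Dave wins 20–9.
No candidate beats all others: Eve beats Frank beats Dave beats Eve, a majority cycle.

No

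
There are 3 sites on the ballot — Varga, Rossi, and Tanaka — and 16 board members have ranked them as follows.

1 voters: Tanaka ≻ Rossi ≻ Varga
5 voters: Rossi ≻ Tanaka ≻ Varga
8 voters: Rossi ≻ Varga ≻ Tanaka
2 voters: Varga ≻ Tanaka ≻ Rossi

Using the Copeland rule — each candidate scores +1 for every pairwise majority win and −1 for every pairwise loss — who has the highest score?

Rossi

Pairwise results:
  Varga vs Rossi: Rossi wins 14–2.
  Varga vs Tanaka: Varga wins 10–6.
  Rossi vs Tanaka: Rossi wins 13–3.
Copeland scores (wins − losses):
  Varga: 1 − 1 = 0
  Rossi: 2 − 0 = 2
  Tanaka: 0 − 2 = -2
Rossi has the best Copeland score.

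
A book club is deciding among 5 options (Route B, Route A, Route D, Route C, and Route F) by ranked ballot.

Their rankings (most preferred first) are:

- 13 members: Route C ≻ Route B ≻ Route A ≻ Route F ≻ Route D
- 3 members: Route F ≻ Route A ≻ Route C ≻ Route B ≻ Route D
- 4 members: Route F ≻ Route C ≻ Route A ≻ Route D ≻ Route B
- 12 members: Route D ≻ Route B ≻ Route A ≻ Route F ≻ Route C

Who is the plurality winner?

Route C

First-place vote totals:
  Route B: 0
  Route A: 0
  Route D: 12
  Route C: 13
  Route F: 7
Route C has the most first-place votes.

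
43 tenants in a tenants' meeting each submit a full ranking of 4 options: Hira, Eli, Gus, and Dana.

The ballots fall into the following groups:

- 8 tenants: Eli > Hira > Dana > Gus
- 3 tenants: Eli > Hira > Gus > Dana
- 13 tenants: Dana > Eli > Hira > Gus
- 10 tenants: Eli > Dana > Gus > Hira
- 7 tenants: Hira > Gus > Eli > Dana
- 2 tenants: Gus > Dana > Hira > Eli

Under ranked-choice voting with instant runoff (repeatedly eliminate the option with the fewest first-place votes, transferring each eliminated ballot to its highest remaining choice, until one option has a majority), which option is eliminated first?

Gus

Round 1: Eli 21, Dana 13, Hira 7, Gus 2. Gus has the fewest and is eliminated.
Round 2: Eli 21, Dana 15, Hira 7. Hira has the fewest and is eliminated.
Round 3: Eli 28, Dana 15. Eli has a majority.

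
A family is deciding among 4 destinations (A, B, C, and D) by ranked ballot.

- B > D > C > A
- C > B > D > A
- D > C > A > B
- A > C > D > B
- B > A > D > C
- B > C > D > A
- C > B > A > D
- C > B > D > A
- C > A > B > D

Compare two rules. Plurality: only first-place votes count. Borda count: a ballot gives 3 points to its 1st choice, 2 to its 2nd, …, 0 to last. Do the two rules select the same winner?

Plurality first-place counts: A 1, B 3, C 4, D 1 → C.
Borda totals: A 9, B 16, C 19, D 10 → C.
The two rules agree on C.

Yes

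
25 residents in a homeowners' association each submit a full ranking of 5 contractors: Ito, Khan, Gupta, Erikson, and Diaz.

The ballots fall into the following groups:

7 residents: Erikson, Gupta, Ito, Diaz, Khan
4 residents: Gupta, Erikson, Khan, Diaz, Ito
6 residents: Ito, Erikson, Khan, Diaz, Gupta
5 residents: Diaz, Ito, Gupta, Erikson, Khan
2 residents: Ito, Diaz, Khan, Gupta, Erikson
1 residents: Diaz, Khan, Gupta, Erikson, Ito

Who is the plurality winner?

First-place vote totals:
  Ito: 8
  Khan: 0
  Gupta: 4
  Erikson: 7
  Diaz: 6
Ito has the most first-place votes.

Ito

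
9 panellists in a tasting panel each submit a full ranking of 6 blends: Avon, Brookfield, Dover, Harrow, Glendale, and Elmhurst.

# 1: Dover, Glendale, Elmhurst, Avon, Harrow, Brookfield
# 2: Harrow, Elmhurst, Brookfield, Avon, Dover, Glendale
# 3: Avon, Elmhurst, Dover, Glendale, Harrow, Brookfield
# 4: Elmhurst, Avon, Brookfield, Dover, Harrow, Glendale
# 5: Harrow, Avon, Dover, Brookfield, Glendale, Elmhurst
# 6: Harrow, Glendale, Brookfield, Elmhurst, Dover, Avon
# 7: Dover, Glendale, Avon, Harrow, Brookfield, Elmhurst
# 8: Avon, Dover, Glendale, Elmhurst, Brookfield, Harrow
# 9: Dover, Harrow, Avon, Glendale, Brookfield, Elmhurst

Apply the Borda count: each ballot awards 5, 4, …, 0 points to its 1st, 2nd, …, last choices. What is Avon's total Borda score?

Borda scores:
  Avon: 2 + 2 + 5 + 4 + 4 + 0 + 3 + 5 + 3 = 28
  Brookfield: 0 + 3 + 0 + 3 + 2 + 3 + 1 + 1 + 1 = 14
  Dover: 5 + 1 + 3 + 2 + 3 + 1 + 5 + 4 + 5 = 29
  Harrow: 1 + 5 + 1 + 1 + 5 + 5 + 2 + 0 + 4 = 24
  Glendale: 4 + 0 + 2 + 0 + 1 + 4 + 4 + 3 + 2 = 20
  Elmhurst: 3 + 4 + 4 + 5 + 0 + 2 + 0 + 2 + 0 = 20

28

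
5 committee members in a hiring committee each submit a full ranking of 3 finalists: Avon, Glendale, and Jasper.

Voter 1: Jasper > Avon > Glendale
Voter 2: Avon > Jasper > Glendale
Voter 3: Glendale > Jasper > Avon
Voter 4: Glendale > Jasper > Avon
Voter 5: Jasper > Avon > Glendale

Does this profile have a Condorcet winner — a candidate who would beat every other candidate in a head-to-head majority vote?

Head-to-head results (5 voters total):
Avon vs Glendale: Avon wins 3–2.
Avon vs Jasper: Jasper wins 4–1.
Glendale vs Jasper: Jasper wins 3–2.
Jasper beats each rival — Avon (4–1), Glendale (3–2) — so Jasper is the Condorcet winner.

Yes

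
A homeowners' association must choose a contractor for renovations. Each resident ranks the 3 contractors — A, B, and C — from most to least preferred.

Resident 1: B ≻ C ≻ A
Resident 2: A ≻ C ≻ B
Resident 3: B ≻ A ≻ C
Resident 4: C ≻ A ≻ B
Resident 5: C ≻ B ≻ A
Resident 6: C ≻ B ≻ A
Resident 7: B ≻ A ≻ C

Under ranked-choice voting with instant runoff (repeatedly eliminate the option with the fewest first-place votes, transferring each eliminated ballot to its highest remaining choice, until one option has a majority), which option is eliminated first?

Round 1: B 3, C 3, A 1. A has the fewest and is eliminated.
Round 2: C 4, B 3. C has a majority.

A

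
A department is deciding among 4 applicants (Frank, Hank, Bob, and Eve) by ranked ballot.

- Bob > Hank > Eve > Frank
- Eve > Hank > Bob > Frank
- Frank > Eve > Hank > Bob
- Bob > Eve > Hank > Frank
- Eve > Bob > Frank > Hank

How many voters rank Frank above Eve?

Ballots ranking Frank above Eve: 1.
Ballots ranking Eve above Frank: 4.
So 1 of 5 voters prefer Frank to Eve.

1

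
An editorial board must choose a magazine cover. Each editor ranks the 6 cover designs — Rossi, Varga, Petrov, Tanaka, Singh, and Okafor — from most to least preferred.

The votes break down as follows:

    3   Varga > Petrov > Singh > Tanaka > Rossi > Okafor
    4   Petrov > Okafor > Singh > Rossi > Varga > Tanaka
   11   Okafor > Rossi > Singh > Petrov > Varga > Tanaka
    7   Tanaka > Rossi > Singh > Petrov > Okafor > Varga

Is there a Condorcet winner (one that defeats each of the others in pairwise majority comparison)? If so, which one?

Head-to-head results (25 voters total):
Rossi vs Varga: Rossi wins 22–3.
Rossi vs Petrov: Rossi wins 18–7.
Rossi vs Tanaka: Rossi wins 15–10.
Rossi vs Singh: Rossi wins 18–7.
Rossi vs Okafor: Okafor wins 15–10.
Varga vs Petrov: Petrov wins 22–3.
Varga vs Tanaka: Varga wins 18–7.
Varga vs Singh: Singh wins 22–3.
Varga vs Okafor: Okafor wins 22–3.
Petrov vs Tanaka: Petrov wins 18–7.
Petrov vs Singh: Singh wins 18–7.
Petrov vs Okafor: Petrov wins 14–11.
Tanaka vs Singh: Singh wins 18–7.
Tanaka vs Okafor: Okafor wins 15–10.
Singh vs Okafor: Okafor wins 15–10.
No candidate beats all others: Rossi beats Petrov beats Okafor beats Rossi, a majority cycle.

No Condorcet winner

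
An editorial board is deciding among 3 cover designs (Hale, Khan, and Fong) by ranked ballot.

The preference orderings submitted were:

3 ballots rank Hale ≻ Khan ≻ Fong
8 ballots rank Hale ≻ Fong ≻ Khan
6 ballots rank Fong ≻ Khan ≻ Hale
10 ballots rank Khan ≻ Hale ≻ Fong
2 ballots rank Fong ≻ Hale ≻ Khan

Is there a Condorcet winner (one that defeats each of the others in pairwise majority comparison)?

No

Head-to-head results (29 voters total):
Hale vs Khan: Khan wins 16–13.
Hale vs Fong: Hale wins 21–8.
Khan vs Fong: Fong wins 16–13.
No candidate beats all others: Hale beats Fong beats Khan beats Hale, a majority cycle.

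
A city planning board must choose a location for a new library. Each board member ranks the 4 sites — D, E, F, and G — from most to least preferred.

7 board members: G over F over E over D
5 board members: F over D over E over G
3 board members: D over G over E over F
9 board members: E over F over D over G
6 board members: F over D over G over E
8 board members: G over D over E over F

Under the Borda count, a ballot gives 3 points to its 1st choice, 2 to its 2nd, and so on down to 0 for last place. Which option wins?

Borda scores:
  D: 7·0 + 5·2 + 3·3 + 9·1 + 6·2 + 8·2 = 56
  E: 7·1 + 5·1 + 3·1 + 9·3 + 6·0 + 8·1 = 50
  F: 7·2 + 5·3 + 3·0 + 9·2 + 6·3 + 8·0 = 65
  G: 7·3 + 5·0 + 3·2 + 9·0 + 6·1 + 8·3 = 57
F has the highest total.

F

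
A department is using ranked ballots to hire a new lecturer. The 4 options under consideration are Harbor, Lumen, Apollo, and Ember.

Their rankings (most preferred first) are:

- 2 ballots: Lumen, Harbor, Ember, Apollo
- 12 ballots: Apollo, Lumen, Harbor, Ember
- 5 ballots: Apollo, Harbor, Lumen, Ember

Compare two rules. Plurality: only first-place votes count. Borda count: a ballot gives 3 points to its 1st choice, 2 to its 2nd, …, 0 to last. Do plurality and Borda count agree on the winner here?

Yes

Plurality first-place counts: Harbor 0, Lumen 2, Apollo 17, Ember 0 → Apollo.
Borda totals: Harbor 26, Lumen 35, Apollo 51, Ember 2 → Apollo.
The two rules agree on Apollo.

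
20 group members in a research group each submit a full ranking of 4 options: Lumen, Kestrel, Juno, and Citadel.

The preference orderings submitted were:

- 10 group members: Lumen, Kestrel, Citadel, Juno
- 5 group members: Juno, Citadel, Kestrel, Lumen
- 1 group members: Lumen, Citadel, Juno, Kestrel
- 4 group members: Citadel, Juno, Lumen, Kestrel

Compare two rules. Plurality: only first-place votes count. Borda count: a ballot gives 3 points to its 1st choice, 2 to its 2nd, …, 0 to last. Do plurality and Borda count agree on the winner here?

Yes

Plurality first-place counts: Lumen 11, Kestrel 0, Juno 5, Citadel 4 → Lumen.
Borda totals: Lumen 37, Kestrel 25, Juno 24, Citadel 34 → Lumen.
The two rules agree on Lumen.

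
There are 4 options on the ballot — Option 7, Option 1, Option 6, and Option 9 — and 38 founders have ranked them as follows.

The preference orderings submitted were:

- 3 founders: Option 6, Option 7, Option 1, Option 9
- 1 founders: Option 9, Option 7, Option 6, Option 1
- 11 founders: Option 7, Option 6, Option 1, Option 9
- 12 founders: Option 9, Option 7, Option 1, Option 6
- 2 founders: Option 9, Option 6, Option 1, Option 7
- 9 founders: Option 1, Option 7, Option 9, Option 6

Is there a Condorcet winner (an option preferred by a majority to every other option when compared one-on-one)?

Head-to-head results (38 voters total):
Option 7 vs Option 1: Option 7 wins 27–11.
Option 7 vs Option 6: Option 7 wins 33–5.
Option 7 vs Option 9: Option 7 wins 23–15.
Option 1 vs Option 6: Option 1 wins 21–17.
Option 1 vs Option 9: Option 1 wins 23–15.
Option 6 vs Option 9: Option 9 wins 24–14.
Option 7 beats each rival — Option 1 (27–11), Option 6 (33–5), Option 9 (23–15) — so Option 7 is the Condorcet winner.

Yes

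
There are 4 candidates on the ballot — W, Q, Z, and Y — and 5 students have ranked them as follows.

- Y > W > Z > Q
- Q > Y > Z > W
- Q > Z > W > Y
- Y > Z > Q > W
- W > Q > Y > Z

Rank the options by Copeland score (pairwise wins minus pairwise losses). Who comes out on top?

Q

Pairwise results:
  W vs Q: Q wins 3–2.
  W vs Z: Z wins 3–2.
  W vs Y: Y wins 3–2.
  Q vs Z: Q wins 3–2.
  Q vs Y: Q wins 3–2.
  Z vs Y: Y wins 4–1.
Copeland scores (wins − losses):
  W: 0 − 3 = -3
  Q: 3 − 0 = 3
  Z: 1 − 2 = -1
  Y: 2 − 1 = 1
Q has the best Copeland score.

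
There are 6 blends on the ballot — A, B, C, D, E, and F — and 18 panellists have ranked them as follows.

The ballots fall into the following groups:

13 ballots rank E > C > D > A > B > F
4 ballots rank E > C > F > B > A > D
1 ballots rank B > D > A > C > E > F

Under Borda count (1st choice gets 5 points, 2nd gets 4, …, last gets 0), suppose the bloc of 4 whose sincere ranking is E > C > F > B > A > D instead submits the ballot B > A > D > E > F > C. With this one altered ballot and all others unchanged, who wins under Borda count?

Borda totals with the altered ballot: A 45, B 38, C 54, D 55, E 74, F 4.
The winner is unchanged: still E.

E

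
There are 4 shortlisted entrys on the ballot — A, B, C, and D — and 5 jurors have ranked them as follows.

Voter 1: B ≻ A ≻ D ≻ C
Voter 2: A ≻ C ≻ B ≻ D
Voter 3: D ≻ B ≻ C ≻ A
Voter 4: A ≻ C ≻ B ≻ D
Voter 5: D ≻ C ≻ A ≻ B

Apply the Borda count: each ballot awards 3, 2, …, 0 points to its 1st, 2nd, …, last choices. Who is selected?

A

Borda scores:
  A: 2 + 3 + 0 + 3 + 1 = 9
  B: 3 + 1 + 2 + 1 + 0 = 7
  C: 0 + 2 + 1 + 2 + 2 = 7
  D: 1 + 0 + 3 + 0 + 3 = 7
A has the highest total.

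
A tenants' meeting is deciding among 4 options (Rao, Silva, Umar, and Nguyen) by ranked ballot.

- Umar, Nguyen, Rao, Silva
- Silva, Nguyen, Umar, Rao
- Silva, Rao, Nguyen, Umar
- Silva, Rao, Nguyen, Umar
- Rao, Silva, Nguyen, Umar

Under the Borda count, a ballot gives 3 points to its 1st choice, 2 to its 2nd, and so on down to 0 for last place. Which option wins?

Silva

Borda scores:
  Rao: 1 + 0 + 2 + 2 + 3 = 8
  Silva: 0 + 3 + 3 + 3 + 2 = 11
  Umar: 3 + 1 + 0 + 0 + 0 = 4
  Nguyen: 2 + 2 + 1 + 1 + 1 = 7
Silva has the highest total.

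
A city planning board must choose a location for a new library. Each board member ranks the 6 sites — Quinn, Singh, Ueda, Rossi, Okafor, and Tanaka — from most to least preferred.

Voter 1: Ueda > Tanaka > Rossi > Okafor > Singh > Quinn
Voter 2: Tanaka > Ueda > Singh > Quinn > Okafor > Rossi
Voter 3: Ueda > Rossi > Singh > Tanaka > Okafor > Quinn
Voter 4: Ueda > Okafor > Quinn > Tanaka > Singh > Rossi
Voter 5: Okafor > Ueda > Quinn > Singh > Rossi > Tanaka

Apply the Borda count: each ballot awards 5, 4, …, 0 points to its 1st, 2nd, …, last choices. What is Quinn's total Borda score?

8

Borda scores:
  Quinn: 0 + 2 + 0 + 3 + 3 = 8
  Singh: 1 + 3 + 3 + 1 + 2 = 10
  Ueda: 5 + 4 + 5 + 5 + 4 = 23
  Rossi: 3 + 0 + 4 + 0 + 1 = 8
  Okafor: 2 + 1 + 1 + 4 + 5 = 13
  Tanaka: 4 + 5 + 2 + 2 + 0 = 13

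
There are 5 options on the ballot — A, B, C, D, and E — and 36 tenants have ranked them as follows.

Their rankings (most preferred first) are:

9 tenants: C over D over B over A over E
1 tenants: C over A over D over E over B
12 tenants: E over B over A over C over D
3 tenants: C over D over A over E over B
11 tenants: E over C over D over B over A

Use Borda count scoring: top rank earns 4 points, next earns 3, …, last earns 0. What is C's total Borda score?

97

Borda scores:
  A: 9·1 + 3 + 12·2 + 3·2 + 11·0 = 42
  B: 9·2 + 0 + 12·3 + 3·0 + 11·1 = 65
  C: 9·4 + 4 + 12·1 + 3·4 + 11·3 = 97
  D: 9·3 + 2 + 12·0 + 3·3 + 11·2 = 60
  E: 9·0 + 1 + 12·4 + 3·1 + 11·4 = 96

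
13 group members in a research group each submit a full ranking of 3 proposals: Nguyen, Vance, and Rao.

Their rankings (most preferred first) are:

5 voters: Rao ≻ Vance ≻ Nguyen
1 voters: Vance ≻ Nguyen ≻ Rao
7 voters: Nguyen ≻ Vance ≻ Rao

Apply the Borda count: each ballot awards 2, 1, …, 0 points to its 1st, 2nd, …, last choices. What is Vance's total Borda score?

14

Borda scores:
  Nguyen: 5·0 + 1 + 7·2 = 15
  Vance: 5·1 + 2 + 7·1 = 14
  Rao: 5·2 + 0 + 7·0 = 10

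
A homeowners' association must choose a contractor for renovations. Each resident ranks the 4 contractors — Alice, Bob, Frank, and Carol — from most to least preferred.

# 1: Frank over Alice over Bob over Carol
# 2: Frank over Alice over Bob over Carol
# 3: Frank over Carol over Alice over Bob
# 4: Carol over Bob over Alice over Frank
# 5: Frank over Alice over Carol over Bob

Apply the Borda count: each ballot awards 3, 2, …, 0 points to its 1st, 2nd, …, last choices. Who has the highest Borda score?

Frank

Borda scores:
  Alice: 2 + 2 + 1 + 1 + 2 = 8
  Bob: 1 + 1 + 0 + 2 + 0 = 4
  Frank: 3 + 3 + 3 + 0 + 3 = 12
  Carol: 0 + 0 + 2 + 3 + 1 = 6
Frank has the highest total.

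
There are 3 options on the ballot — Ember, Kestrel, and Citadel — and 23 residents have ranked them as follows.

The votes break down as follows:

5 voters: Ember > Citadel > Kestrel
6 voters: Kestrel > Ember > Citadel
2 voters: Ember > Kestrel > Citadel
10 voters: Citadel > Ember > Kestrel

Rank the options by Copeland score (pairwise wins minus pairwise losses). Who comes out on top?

Pairwise results:
  Ember vs Kestrel: Ember wins 17–6.
  Ember vs Citadel: Ember wins 13–10.
  Kestrel vs Citadel: Citadel wins 15–8.
Copeland scores (wins − losses):
  Ember: 2 − 0 = 2
  Kestrel: 0 − 2 = -2
  Citadel: 1 − 1 = 0
Ember has the best Copeland score.

Ember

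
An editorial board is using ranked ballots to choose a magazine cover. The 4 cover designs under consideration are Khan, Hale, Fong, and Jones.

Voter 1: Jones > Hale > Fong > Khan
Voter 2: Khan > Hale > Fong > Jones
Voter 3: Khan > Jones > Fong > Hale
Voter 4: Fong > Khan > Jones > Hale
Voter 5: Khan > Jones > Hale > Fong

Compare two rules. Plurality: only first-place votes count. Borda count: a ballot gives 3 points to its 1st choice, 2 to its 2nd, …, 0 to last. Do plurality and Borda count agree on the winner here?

Yes

Plurality first-place counts: Khan 3, Hale 0, Fong 1, Jones 1 → Khan.
Borda totals: Khan 11, Hale 5, Fong 6, Jones 8 → Khan.
The two rules agree on Khan.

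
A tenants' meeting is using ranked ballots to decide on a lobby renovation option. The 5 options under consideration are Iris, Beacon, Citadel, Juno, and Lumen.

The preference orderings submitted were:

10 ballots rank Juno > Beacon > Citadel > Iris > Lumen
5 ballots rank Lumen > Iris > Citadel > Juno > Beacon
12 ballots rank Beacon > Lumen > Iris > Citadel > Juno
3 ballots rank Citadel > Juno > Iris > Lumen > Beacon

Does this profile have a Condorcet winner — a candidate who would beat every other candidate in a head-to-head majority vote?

Head-to-head results (30 voters total):
Iris vs Beacon: Beacon wins 22–8.
Iris vs Citadel: Iris wins 17–13.
Iris vs Juno: Iris wins 17–13.
Iris vs Lumen: Lumen wins 17–13.
Beacon vs Citadel: Beacon wins 22–8.
Beacon vs Juno: Juno wins 18–12.
Beacon vs Lumen: Beacon wins 22–8.
Citadel vs Juno: Citadel wins 20–10.
Citadel vs Lumen: Lumen wins 17–13.
Juno vs Lumen: Lumen wins 17–13.
No candidate beats all others: Iris beats Juno beats Beacon beats Iris, a majority cycle.

No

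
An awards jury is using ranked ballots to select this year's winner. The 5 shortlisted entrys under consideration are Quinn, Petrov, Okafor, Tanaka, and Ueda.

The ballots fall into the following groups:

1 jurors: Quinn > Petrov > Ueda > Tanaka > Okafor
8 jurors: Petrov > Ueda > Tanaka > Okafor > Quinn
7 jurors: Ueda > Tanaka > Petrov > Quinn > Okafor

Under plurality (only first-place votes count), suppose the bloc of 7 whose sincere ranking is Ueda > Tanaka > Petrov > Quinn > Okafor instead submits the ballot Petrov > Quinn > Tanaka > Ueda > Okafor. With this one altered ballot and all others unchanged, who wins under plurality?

First-place totals with the altered ballot: Quinn 1, Petrov 15, Okafor 0, Tanaka 0, Ueda 0.
The winner is unchanged: still Petrov.

Petrov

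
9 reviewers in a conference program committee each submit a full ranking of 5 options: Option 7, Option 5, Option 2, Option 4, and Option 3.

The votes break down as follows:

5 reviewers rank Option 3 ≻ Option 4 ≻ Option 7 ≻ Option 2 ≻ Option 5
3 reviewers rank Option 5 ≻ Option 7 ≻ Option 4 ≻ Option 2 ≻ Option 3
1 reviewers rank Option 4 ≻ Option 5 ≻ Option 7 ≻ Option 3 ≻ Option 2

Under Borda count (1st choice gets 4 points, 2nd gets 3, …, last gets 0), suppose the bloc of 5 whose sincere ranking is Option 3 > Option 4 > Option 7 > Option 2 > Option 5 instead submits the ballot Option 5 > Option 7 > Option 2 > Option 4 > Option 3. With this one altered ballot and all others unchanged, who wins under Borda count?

Borda totals with the altered ballot: Option 7 26, Option 5 35, Option 2 13, Option 4 15, Option 3 1.
The switch changes the winner from Option 4 to Option 5.

Option 5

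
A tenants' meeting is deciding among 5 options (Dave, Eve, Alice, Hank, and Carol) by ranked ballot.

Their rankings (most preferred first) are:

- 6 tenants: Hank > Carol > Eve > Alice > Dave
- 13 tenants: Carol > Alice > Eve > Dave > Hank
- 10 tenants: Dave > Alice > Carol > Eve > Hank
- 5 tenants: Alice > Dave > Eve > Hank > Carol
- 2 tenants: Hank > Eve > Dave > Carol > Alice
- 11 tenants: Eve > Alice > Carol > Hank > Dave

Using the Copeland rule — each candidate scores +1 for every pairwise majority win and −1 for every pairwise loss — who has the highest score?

Alice

Pairwise results:
  Dave vs Eve: Eve wins 32–15.
  Dave vs Alice: Alice wins 35–12.
  Dave vs Hank: Dave wins 28–19.
  Dave vs Carol: Carol wins 30–17.
  Eve vs Alice: Alice wins 28–19.
  Eve vs Hank: Eve wins 39–8.
  Eve vs Carol: Carol wins 29–18.
  Alice vs Hank: Alice wins 39–8.
  Alice vs Carol: Alice wins 26–21.
  Hank vs Carol: Carol wins 34–13.
Copeland scores (wins − losses):
  Dave: 1 − 3 = -2
  Eve: 2 − 2 = 0
  Alice: 4 − 0 = 4
  Hank: 0 − 4 = -4
  Carol: 3 − 1 = 2
Alice has the best Copeland score.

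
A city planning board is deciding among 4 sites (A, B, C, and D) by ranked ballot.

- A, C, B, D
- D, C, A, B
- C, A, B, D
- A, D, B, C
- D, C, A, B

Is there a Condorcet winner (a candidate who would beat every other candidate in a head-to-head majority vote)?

No

Head-to-head results (5 voters total):
A vs B: A wins 5–0.
A vs C: C wins 3–2.
A vs D: A wins 3–2.
B vs C: C wins 4–1.
B vs D: D wins 3–2.
C vs D: D wins 3–2.
No candidate beats all others: A beats D beats C beats A, a majority cycle.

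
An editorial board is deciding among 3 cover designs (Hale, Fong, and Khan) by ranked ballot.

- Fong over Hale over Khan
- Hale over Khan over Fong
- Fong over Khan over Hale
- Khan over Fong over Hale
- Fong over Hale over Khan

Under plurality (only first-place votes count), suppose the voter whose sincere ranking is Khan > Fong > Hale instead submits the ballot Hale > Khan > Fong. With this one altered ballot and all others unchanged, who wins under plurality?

Fong

First-place totals with the altered ballot: Hale 2, Fong 3, Khan 0.
The winner is unchanged: still Fong.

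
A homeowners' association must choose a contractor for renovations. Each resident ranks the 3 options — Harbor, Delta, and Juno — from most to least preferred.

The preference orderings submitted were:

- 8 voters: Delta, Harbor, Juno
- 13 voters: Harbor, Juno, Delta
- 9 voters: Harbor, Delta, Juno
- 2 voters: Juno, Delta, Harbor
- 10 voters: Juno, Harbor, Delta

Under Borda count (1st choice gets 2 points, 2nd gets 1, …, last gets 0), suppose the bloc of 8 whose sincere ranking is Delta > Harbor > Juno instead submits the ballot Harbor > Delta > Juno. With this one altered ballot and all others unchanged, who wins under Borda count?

Harbor

Borda totals with the altered ballot: Harbor 70, Delta 19, Juno 37.
The winner is unchanged: still Harbor.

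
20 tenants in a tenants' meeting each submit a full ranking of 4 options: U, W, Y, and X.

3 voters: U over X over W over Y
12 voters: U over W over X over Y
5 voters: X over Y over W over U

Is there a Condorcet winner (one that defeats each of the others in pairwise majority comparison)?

Head-to-head results (20 voters total):
U vs W: U wins 15–5.
U vs Y: U wins 15–5.
U vs X: U wins 15–5.
W vs Y: W wins 15–5.
W vs X: W wins 12–8.
Y vs X: X wins 20–0.
U beats each rival — W (15–5), Y (15–5), X (15–5) — so U is the Condorcet winner.

Yes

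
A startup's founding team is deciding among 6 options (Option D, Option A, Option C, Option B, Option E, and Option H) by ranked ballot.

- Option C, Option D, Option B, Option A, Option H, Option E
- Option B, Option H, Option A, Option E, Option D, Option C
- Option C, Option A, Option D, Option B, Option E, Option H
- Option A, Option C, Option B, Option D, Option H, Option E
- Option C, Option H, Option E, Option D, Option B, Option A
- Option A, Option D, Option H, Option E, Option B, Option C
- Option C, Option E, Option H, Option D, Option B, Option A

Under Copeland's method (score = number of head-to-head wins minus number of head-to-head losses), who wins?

Option C

Pairwise results:
  Option D vs Option A: Option A wins 4–3.
  Option D vs Option C: Option C wins 5–2.
  Option D vs Option B: Option D wins 5–2.
  Option D vs Option E: Option D wins 4–3.
  Option D vs Option H: Option D wins 4–3.
  Option A vs Option C: Option C wins 4–3.
  Option A vs Option B: Option B wins 4–3.
  Option A vs Option E: Option A wins 5–2.
  Option A vs Option H: Option A wins 4–3.
  Option C vs Option B: Option C wins 5–2.
  Option C vs Option E: Option C wins 5–2.
  Option C vs Option H: Option C wins 5–2.
  Option B vs Option E: Option B wins 4–3.
  Option B vs Option H: Option B wins 4–3.
  Option E vs Option H: Option H wins 5–2.
Copeland scores (wins − losses):
  Option D: 3 − 2 = 1
  Option A: 3 − 2 = 1
  Option C: 5 − 0 = 5
  Option B: 3 − 2 = 1
  Option E: 0 − 5 = -5
  Option H: 1 − 4 = -3
Option C has the best Copeland score.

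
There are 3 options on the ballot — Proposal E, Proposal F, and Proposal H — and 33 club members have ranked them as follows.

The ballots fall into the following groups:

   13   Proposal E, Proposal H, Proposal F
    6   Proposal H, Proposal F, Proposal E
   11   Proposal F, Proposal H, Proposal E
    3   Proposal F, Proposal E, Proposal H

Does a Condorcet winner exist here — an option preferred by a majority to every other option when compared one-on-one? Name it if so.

Head-to-head results (33 voters total):
Proposal E vs Proposal F: Proposal F wins 20–13.
Proposal E vs Proposal H: Proposal H wins 17–16.
Proposal F vs Proposal H: Proposal H wins 19–14.
Proposal H beats each rival — Proposal E (17–16), Proposal F (19–14) — so Proposal H is the Condorcet winner.

Proposal H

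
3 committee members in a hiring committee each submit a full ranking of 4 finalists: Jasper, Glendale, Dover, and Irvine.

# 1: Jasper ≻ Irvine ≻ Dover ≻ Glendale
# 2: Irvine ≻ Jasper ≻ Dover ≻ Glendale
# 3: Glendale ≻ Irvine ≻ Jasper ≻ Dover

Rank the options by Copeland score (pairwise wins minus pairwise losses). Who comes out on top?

Pairwise results:
  Jasper vs Glendale: Jasper wins 2–1.
  Jasper vs Dover: Jasper wins 3–0.
  Jasper vs Irvine: Irvine wins 2–1.
  Glendale vs Dover: Dover wins 2–1.
  Glendale vs Irvine: Irvine wins 2–1.
  Dover vs Irvine: Irvine wins 3–0.
Copeland scores (wins − losses):
  Jasper: 2 − 1 = 1
  Glendale: 0 − 3 = -3
  Dover: 1 − 2 = -1
  Irvine: 3 − 0 = 3
Irvine has the best Copeland score.

Irvine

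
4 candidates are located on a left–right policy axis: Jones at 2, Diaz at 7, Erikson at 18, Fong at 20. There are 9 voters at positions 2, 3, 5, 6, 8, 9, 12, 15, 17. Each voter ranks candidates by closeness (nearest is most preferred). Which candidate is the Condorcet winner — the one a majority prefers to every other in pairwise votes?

With single-peaked preferences on a line, the Condorcet winner is the candidate closest to the median voter.
The median voter (position 8) is closest to Diaz at 7.
Check: Diaz vs Jones — voters closer to Diaz: 7 of 9.

Diaz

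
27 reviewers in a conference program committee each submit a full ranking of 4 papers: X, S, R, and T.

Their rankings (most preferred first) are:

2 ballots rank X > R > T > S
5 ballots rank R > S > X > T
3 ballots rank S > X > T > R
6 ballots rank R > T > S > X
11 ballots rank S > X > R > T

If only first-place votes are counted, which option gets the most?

S

First-place vote totals:
  X: 2
  S: 14
  R: 11
  T: 0
S has the most first-place votes.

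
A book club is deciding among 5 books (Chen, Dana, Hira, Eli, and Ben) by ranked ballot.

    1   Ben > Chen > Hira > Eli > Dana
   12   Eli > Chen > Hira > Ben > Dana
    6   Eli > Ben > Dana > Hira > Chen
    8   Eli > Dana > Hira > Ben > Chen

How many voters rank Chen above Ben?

Ballots ranking Chen above Ben: 12.
Ballots ranking Ben above Chen: 1+6+8 = 15.
So 12 of 27 voters prefer Chen to Ben.

12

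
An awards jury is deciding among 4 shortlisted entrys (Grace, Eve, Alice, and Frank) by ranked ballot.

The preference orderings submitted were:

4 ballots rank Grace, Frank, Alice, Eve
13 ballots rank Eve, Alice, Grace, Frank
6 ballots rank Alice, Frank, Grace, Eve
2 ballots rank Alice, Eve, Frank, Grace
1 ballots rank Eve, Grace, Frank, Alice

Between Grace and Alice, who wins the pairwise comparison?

Alice

Ballots ranking Grace above Alice: 4+1 = 5.
Ballots ranking Alice above Grace: 13+6+2 = 21.
Alice wins the head-to-head, 21–5.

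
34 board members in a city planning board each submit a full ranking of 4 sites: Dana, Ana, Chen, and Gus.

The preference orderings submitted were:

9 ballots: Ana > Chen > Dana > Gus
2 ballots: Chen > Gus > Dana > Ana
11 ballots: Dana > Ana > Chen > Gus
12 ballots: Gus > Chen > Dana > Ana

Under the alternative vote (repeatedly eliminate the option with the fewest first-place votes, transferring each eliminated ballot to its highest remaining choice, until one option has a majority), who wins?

Dana

Round 1: Gus 12, Dana 11, Ana 9, Chen 2. Chen has the fewest and is eliminated.
Round 2: Gus 14, Dana 11, Ana 9. Ana has the fewest and is eliminated.
Round 3: Dana 20, Gus 14. Dana has a majority.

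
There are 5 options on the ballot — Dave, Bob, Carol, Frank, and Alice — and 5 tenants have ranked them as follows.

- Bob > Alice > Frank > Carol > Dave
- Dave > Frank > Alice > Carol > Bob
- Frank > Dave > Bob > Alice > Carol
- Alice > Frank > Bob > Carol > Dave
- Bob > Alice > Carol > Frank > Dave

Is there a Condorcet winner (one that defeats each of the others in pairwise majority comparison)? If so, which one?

Head-to-head results (5 voters total):
Dave vs Bob: Bob wins 3–2.
Dave vs Carol: Carol wins 3–2.
Dave vs Frank: Frank wins 4–1.
Dave vs Alice: Alice wins 3–2.
Bob vs Carol: Bob wins 4–1.
Bob vs Frank: Frank wins 3–2.
Bob vs Alice: Bob wins 3–2.
Carol vs Frank: Frank wins 4–1.
Carol vs Alice: Alice wins 5–0.
Frank vs Alice: Alice wins 3–2.
No candidate beats all others: Bob beats Alice beats Frank beats Bob, a majority cycle.

None — there is no Condorcet winner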